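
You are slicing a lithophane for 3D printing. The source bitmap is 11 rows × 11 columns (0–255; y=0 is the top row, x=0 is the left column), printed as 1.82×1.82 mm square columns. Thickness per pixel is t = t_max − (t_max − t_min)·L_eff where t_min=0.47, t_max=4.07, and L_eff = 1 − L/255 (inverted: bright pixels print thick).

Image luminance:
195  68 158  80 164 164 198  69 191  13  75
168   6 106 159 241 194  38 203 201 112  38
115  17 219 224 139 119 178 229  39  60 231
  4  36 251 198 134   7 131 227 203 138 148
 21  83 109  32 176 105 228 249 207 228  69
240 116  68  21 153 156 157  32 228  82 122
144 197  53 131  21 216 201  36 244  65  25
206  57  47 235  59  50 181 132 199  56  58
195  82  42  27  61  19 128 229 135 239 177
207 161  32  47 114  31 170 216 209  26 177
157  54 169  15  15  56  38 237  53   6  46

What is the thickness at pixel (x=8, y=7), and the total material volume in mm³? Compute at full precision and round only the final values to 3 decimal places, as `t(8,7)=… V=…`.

span = t_max - t_min = 4.07 - 0.47 = 3.600
L(8,7) = 199, L_eff = 1 - 199/255 = 0.219608 (inverted)
t(8,7) = 4.07 - 3.600·0.219608 = 3.279
Σt over all 11·11 pixels = 455551/1700 ≈ 267.9711765
V = pitch²·Σt = 1.82²·455551/1700 = 887.628

t(8,7)=3.279 V=887.628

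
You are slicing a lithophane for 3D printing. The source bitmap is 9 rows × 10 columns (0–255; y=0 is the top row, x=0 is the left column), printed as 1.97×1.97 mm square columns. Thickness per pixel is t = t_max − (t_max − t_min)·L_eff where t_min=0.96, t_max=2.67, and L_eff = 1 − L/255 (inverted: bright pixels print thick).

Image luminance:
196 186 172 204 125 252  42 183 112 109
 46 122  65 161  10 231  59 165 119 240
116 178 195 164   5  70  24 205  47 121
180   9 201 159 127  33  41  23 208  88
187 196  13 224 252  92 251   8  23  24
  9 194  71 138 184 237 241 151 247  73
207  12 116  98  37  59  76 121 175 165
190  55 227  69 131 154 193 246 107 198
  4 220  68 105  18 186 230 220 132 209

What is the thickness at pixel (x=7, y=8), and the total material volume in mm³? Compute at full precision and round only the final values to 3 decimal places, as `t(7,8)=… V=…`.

t(7,8)=2.435 V=643.340

span = t_max - t_min = 2.67 - 0.96 = 1.710
L(7,8) = 220, L_eff = 1 - 220/255 = 0.137255 (inverted)
t(7,8) = 2.67 - 1.710·0.137255 = 2.435
Σt over all 9·10 pixels = 352263/2125 ≈ 165.7708235
V = pitch²·Σt = 1.97²·352263/2125 = 643.340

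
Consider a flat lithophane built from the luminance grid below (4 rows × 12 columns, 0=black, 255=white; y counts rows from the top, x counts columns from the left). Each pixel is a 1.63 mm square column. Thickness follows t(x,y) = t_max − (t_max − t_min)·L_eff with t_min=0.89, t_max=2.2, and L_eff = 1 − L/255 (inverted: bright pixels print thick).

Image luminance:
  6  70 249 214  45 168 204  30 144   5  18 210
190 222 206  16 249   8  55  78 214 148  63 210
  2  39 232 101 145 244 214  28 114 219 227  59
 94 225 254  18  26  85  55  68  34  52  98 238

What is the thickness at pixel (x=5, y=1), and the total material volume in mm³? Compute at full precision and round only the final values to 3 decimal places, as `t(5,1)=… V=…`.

span = t_max - t_min = 2.2 - 0.89 = 1.310
L(5,1) = 8, L_eff = 1 - 8/255 = 0.968627 (inverted)
t(5,1) = 2.2 - 1.310·0.968627 = 0.931
Σt over all 4·12 pixels = 1861343/25500 ≈ 72.9938431
V = pitch²·Σt = 1.63²·1861343/25500 = 193.937

t(5,1)=0.931 V=193.937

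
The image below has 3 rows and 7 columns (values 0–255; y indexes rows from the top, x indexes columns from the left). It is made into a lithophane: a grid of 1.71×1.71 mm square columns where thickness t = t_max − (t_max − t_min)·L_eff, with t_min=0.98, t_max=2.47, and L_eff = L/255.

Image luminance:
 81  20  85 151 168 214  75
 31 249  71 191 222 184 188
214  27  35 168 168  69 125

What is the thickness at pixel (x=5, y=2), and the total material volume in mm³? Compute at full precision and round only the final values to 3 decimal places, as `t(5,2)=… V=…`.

t(5,2)=2.067 V=104.926

span = t_max - t_min = 2.47 - 0.98 = 1.490
L(5,2) = 69, L_eff = 69/255 = 0.270588
t(5,2) = 2.47 - 1.490·0.270588 = 2.067
Σt over all 3·7 pixels = 305007/8500 ≈ 35.8831765
V = pitch²·Σt = 1.71²·305007/8500 = 104.926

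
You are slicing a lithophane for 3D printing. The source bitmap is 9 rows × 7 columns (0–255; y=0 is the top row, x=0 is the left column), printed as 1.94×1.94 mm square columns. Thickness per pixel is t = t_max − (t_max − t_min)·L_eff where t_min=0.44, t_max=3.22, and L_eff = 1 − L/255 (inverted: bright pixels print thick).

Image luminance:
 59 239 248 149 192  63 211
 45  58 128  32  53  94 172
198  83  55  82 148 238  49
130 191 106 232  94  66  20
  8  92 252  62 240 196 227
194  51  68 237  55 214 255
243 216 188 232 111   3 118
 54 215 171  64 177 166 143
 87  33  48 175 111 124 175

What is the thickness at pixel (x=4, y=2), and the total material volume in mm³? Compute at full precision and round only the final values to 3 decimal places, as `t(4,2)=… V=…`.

t(4,2)=2.053 V=450.625

span = t_max - t_min = 3.22 - 0.44 = 2.780
L(4,2) = 148, L_eff = 1 - 148/255 = 0.419608 (inverted)
t(4,2) = 3.22 - 2.780·0.419608 = 2.053
Σt over all 9·7 pixels = 152659/1275 ≈ 119.7325490
V = pitch²·Σt = 1.94²·152659/1275 = 450.625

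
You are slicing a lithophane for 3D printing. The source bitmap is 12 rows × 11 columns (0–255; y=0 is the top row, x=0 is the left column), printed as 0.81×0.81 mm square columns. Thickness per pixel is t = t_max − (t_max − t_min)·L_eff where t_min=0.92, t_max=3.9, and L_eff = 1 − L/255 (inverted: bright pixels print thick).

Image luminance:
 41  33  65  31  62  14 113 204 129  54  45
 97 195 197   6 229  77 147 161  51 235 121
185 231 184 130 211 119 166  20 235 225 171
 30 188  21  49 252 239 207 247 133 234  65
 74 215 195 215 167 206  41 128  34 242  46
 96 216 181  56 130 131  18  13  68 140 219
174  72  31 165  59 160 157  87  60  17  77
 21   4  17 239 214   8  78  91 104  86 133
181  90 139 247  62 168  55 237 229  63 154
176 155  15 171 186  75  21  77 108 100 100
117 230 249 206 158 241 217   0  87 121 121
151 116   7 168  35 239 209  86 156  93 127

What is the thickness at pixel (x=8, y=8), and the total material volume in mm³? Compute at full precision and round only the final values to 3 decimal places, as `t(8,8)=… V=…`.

t(8,8)=3.596 V=207.545

span = t_max - t_min = 3.9 - 0.92 = 2.980
L(8,8) = 229, L_eff = 1 - 229/255 = 0.101961 (inverted)
t(8,8) = 3.9 - 2.980·0.101961 = 3.596
Σt over all 12·11 pixels = 316.332
V = pitch²·Σt = 0.81²·316.332 = 207.545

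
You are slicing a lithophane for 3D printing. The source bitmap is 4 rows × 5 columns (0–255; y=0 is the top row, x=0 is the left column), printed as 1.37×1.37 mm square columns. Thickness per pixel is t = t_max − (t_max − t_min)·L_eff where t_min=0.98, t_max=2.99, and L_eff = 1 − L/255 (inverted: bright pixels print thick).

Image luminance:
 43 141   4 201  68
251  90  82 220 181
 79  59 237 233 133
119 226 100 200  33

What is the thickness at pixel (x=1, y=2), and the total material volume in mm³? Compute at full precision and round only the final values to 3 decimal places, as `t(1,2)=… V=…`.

span = t_max - t_min = 2.99 - 0.98 = 2.010
L(1,2) = 59, L_eff = 1 - 59/255 = 0.768627 (inverted)
t(1,2) = 2.99 - 2.010·0.768627 = 1.445
Σt over all 4·5 pixels = 695/17 ≈ 40.8823529
V = pitch²·Σt = 1.37²·695/17 = 76.732

t(1,2)=1.445 V=76.732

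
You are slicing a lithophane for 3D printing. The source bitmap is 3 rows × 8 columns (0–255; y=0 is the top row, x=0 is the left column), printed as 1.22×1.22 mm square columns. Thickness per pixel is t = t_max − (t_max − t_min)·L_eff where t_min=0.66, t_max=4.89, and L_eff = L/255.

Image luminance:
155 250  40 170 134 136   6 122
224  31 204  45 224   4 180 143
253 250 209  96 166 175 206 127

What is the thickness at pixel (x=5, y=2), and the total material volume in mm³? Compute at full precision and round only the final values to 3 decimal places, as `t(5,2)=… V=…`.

span = t_max - t_min = 4.89 - 0.66 = 4.230
L(5,2) = 175, L_eff = 175/255 = 0.686275
t(5,2) = 4.89 - 4.230·0.686275 = 1.987
Σt over all 3·8 pixels = 49701/850 ≈ 58.4717647
V = pitch²·Σt = 1.22²·49701/850 = 87.029

t(5,2)=1.987 V=87.029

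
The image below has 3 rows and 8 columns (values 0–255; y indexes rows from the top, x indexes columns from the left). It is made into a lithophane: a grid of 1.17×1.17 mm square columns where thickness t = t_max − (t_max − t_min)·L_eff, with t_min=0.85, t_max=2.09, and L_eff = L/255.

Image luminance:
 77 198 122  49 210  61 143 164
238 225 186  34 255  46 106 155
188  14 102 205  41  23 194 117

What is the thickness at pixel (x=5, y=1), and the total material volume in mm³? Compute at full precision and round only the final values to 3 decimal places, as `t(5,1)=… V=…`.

t(5,1)=1.866 V=47.676

span = t_max - t_min = 2.09 - 0.85 = 1.240
L(5,1) = 46, L_eff = 46/255 = 0.180392
t(5,1) = 2.09 - 1.240·0.180392 = 1.866
Σt over all 3·8 pixels = 74009/2125 ≈ 34.8277647
V = pitch²·Σt = 1.17²·74009/2125 = 47.676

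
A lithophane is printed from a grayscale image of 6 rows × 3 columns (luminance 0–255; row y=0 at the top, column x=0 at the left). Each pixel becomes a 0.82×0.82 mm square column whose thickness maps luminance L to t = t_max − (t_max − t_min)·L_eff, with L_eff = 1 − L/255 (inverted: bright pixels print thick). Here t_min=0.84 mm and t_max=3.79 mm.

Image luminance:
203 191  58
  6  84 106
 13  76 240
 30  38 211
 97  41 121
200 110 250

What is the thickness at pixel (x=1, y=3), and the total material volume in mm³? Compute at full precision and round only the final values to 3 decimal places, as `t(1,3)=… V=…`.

span = t_max - t_min = 3.79 - 0.84 = 2.950
L(1,3) = 38, L_eff = 1 - 38/255 = 0.850980 (inverted)
t(1,3) = 3.79 - 2.950·0.850980 = 1.280
Σt over all 6·3 pixels = 199537/5100 ≈ 39.1249020
V = pitch²·Σt = 0.82²·199537/5100 = 26.308

t(1,3)=1.280 V=26.308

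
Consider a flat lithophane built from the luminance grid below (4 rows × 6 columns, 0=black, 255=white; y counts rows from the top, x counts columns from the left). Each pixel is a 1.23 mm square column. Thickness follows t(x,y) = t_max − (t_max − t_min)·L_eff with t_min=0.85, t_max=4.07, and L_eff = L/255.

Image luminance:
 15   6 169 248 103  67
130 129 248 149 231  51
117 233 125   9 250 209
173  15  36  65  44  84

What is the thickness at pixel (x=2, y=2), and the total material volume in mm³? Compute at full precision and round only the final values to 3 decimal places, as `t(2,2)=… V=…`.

t(2,2)=2.492 V=92.264

span = t_max - t_min = 4.07 - 0.85 = 3.220
L(2,2) = 125, L_eff = 125/255 = 0.490196
t(2,2) = 4.07 - 3.220·0.490196 = 2.492
Σt over all 4·6 pixels = 388777/6375 ≈ 60.9846275
V = pitch²·Σt = 1.23²·388777/6375 = 92.264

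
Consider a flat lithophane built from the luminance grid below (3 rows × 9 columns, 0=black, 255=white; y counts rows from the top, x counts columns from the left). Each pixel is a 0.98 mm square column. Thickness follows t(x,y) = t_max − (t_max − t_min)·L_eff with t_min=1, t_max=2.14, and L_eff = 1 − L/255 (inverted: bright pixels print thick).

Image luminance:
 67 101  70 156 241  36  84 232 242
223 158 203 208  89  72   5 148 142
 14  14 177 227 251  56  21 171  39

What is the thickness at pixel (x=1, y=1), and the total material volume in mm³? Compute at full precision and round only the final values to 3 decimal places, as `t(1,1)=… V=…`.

span = t_max - t_min = 2.14 - 1 = 1.140
L(1,1) = 158, L_eff = 1 - 158/255 = 0.380392 (inverted)
t(1,1) = 2.14 - 1.140·0.380392 = 1.706
Σt over all 3·9 pixels = 180243/4250 ≈ 42.4101176
V = pitch²·Σt = 0.98²·180243/4250 = 40.731

t(1,1)=1.706 V=40.731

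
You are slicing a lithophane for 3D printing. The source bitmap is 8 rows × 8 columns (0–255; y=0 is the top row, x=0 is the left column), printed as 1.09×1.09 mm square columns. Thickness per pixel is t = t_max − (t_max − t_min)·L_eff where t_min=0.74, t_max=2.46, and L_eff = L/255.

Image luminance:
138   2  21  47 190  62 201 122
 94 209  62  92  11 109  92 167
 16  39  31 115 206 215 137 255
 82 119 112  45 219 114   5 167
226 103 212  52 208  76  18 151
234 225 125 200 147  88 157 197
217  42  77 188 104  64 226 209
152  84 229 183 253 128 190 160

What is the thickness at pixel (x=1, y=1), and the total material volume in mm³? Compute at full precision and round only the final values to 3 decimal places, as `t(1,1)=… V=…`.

t(1,1)=1.050 V=119.570

span = t_max - t_min = 2.46 - 0.74 = 1.720
L(1,1) = 209, L_eff = 209/255 = 0.819608
t(1,1) = 2.46 - 1.720·0.819608 = 1.050
Σt over all 8·8 pixels = 213859/2125 ≈ 100.6395294
V = pitch²·Σt = 1.09²·213859/2125 = 119.570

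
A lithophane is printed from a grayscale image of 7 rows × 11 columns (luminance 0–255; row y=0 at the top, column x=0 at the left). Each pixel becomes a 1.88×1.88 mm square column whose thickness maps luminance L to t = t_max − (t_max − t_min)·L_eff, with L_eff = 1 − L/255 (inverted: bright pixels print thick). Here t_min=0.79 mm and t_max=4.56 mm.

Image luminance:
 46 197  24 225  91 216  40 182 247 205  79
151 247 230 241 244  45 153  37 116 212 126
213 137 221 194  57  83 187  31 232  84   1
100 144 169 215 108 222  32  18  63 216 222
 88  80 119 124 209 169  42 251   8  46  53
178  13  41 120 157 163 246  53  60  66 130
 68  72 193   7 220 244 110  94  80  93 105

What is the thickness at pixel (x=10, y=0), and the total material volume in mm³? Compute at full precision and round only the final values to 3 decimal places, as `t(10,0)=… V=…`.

span = t_max - t_min = 4.56 - 0.79 = 3.770
L(10,0) = 79, L_eff = 1 - 79/255 = 0.690196 (inverted)
t(10,0) = 4.56 - 3.770·0.690196 = 1.958
Σt over all 7·11 pixels = 35487/170 ≈ 208.7470588
V = pitch²·Σt = 1.88²·35487/170 = 737.796

t(10,0)=1.958 V=737.796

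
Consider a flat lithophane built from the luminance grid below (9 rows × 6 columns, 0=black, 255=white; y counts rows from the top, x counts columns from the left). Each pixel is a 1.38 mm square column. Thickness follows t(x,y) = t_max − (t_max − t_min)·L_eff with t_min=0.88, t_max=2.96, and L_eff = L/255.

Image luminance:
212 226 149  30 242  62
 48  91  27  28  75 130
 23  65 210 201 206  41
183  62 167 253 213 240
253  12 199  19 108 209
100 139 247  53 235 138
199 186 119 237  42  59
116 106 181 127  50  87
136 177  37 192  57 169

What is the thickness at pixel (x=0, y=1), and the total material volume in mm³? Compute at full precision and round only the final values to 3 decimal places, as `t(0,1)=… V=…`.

span = t_max - t_min = 2.96 - 0.88 = 2.080
L(0,1) = 48, L_eff = 48/255 = 0.188235
t(0,1) = 2.96 - 2.080·0.188235 = 2.568
Σt over all 9·6 pixels = 215328/2125 ≈ 101.3308235
V = pitch²·Σt = 1.38²·215328/2125 = 192.974

t(0,1)=2.568 V=192.974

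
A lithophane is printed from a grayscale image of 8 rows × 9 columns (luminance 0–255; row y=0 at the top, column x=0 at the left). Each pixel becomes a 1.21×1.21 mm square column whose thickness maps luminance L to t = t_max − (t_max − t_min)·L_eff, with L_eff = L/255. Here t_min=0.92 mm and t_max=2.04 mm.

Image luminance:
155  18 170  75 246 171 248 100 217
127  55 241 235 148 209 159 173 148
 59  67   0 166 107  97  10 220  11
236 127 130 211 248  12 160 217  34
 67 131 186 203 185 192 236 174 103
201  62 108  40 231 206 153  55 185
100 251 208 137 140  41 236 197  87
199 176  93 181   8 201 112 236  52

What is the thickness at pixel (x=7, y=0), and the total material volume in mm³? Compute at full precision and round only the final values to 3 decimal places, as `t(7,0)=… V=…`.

t(7,0)=1.601 V=148.298

span = t_max - t_min = 2.04 - 0.92 = 1.120
L(7,0) = 100, L_eff = 100/255 = 0.392157
t(7,0) = 2.04 - 1.120·0.392157 = 1.601
Σt over all 8·9 pixels = 43048/425 ≈ 101.2894118
V = pitch²·Σt = 1.21²·43048/425 = 148.298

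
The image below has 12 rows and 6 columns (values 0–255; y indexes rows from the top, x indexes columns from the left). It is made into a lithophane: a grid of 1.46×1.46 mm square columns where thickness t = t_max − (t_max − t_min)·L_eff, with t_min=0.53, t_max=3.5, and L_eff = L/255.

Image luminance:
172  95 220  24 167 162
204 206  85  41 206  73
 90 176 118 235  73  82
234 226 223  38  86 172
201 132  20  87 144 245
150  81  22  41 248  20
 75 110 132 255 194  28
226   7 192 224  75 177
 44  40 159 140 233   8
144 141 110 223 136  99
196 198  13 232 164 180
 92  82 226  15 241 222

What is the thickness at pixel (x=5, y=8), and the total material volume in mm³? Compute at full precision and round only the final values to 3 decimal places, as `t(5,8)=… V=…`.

t(5,8)=3.407 V=293.065

span = t_max - t_min = 3.5 - 0.53 = 2.970
L(5,8) = 8, L_eff = 8/255 = 0.031373
t(5,8) = 3.5 - 2.970·0.031373 = 3.407
Σt over all 12·6 pixels = 292158/2125 ≈ 137.4861176
V = pitch²·Σt = 1.46²·292158/2125 = 293.065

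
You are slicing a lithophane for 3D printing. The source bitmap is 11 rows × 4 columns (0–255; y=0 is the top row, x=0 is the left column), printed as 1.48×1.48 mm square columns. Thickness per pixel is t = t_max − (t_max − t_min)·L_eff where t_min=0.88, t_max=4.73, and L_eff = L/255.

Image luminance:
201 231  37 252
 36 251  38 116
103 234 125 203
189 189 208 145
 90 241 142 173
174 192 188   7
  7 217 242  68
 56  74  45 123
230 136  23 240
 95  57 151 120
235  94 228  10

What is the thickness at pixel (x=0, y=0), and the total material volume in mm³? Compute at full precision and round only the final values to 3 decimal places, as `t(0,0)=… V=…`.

span = t_max - t_min = 4.73 - 0.88 = 3.850
L(0,0) = 201, L_eff = 201/255 = 0.788235
t(0,0) = 4.73 - 3.850·0.788235 = 1.695
Σt over all 11·4 pixels = 9713/85 ≈ 114.2705882
V = pitch²·Σt = 1.48²·9713/85 = 250.298

t(0,0)=1.695 V=250.298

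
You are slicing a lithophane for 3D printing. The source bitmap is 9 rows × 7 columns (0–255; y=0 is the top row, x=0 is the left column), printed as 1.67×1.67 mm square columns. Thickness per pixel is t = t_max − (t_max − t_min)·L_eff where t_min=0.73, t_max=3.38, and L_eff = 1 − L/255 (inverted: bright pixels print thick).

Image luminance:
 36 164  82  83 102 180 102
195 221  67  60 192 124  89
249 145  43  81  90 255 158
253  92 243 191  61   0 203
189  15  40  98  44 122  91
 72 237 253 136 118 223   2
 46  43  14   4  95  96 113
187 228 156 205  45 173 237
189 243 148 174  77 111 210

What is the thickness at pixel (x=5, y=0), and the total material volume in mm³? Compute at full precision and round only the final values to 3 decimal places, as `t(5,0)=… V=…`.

t(5,0)=2.601 V=365.775

span = t_max - t_min = 3.38 - 0.73 = 2.650
L(5,0) = 180, L_eff = 1 - 180/255 = 0.294118 (inverted)
t(5,0) = 3.38 - 2.650·0.294118 = 2.601
Σt over all 9·7 pixels = 167221/1275 ≈ 131.1537255
V = pitch²·Σt = 1.67²·167221/1275 = 365.775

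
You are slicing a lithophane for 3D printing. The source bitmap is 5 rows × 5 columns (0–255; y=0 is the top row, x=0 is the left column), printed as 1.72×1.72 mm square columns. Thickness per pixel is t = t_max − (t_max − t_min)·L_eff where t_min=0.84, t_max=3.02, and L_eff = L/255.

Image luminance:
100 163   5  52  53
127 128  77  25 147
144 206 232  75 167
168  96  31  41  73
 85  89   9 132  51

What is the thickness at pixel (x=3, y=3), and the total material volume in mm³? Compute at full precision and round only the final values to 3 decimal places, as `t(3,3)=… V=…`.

span = t_max - t_min = 3.02 - 0.84 = 2.180
L(3,3) = 41, L_eff = 41/255 = 0.160784
t(3,3) = 3.02 - 2.180·0.160784 = 2.669
Σt over all 5·5 pixels = 692741/12750 ≈ 54.3326275
V = pitch²·Σt = 1.72²·692741/12750 = 160.738

t(3,3)=2.669 V=160.738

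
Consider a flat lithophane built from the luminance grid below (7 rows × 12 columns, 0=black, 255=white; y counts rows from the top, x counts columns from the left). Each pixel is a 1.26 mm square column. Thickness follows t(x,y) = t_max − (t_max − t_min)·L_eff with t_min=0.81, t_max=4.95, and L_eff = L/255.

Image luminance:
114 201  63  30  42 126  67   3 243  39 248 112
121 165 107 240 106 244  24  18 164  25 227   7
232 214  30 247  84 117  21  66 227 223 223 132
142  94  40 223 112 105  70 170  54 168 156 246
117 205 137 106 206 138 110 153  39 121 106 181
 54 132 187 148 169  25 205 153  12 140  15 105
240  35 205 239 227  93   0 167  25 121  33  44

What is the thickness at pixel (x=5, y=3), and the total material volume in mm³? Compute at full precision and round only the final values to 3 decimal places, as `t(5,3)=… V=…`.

t(5,3)=3.245 V=388.841

span = t_max - t_min = 4.95 - 0.81 = 4.140
L(5,3) = 105, L_eff = 105/255 = 0.411765
t(5,3) = 4.95 - 4.140·0.411765 = 3.245
Σt over all 7·12 pixels = 41637/170 ≈ 244.9235294
V = pitch²·Σt = 1.26²·41637/170 = 388.841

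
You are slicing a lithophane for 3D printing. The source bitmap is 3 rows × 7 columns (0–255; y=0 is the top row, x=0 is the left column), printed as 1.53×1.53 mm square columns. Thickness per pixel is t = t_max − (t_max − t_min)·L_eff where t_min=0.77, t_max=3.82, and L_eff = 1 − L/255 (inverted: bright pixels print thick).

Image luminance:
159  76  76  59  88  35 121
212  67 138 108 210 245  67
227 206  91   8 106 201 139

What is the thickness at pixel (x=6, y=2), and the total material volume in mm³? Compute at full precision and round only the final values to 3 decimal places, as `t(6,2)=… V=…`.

span = t_max - t_min = 3.82 - 0.77 = 3.050
L(6,2) = 139, L_eff = 1 - 139/255 = 0.454902 (inverted)
t(6,2) = 3.82 - 3.050·0.454902 = 2.433
Σt over all 3·7 pixels = 121723/2550 ≈ 47.7345098
V = pitch²·Σt = 1.53²·121723/2550 = 111.742

t(6,2)=2.433 V=111.742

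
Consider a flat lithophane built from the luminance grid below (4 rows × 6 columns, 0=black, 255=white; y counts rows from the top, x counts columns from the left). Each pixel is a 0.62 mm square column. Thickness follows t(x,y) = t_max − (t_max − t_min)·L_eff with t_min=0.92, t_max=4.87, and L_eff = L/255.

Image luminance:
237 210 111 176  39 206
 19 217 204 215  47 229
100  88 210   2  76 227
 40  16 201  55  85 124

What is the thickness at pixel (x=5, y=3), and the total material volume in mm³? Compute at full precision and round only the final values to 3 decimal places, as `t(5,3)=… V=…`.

t(5,3)=2.949 V=26.267

span = t_max - t_min = 4.87 - 0.92 = 3.950
L(5,3) = 124, L_eff = 124/255 = 0.486275
t(5,3) = 4.87 - 3.950·0.486275 = 2.949
Σt over all 4·6 pixels = 174251/2550 ≈ 68.3337255
V = pitch²·Σt = 0.62²·174251/2550 = 26.267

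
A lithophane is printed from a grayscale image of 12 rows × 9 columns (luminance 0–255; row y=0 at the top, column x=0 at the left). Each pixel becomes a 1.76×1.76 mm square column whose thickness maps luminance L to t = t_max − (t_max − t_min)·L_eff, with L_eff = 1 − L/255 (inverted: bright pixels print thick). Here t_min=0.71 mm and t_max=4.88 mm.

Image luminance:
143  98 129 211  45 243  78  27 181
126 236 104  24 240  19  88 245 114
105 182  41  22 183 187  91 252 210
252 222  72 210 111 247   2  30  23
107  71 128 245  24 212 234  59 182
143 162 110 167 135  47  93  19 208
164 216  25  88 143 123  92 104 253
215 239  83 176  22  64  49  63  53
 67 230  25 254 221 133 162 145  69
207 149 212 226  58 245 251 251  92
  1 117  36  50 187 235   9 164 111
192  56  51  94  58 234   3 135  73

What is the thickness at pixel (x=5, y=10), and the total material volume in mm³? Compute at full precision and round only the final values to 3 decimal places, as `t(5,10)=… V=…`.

span = t_max - t_min = 4.88 - 0.71 = 4.170
L(5,10) = 235, L_eff = 1 - 235/255 = 0.078431 (inverted)
t(5,10) = 4.88 - 4.170·0.078431 = 4.553
Σt over all 12·9 pixels = 1306813/4250 ≈ 307.4854118
V = pitch²·Σt = 1.76²·1306813/4250 = 952.467

t(5,10)=4.553 V=952.467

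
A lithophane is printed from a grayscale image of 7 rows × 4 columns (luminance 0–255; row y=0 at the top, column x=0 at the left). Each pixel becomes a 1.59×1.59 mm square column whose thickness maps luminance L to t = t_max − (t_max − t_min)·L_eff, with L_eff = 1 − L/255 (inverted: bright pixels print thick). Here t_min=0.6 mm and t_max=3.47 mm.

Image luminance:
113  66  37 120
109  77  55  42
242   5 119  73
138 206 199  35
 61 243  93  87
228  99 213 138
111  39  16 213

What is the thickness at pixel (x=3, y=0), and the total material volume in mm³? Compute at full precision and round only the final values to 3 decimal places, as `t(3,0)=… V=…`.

t(3,0)=1.951 V=132.869

span = t_max - t_min = 3.47 - 0.6 = 2.870
L(3,0) = 120, L_eff = 1 - 120/255 = 0.529412 (inverted)
t(3,0) = 3.47 - 2.870·0.529412 = 1.951
Σt over all 7·4 pixels = 446733/8500 ≈ 52.5568235
V = pitch²·Σt = 1.59²·446733/8500 = 132.869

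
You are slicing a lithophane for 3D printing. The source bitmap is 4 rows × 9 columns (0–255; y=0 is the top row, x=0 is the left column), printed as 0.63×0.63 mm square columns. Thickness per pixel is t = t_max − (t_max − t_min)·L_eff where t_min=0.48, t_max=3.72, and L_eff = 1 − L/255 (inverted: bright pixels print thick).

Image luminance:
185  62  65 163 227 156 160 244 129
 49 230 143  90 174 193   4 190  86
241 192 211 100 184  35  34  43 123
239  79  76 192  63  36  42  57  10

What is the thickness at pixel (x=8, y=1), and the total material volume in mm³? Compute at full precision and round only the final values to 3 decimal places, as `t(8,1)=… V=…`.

span = t_max - t_min = 3.72 - 0.48 = 3.240
L(8,1) = 86, L_eff = 1 - 86/255 = 0.662745 (inverted)
t(8,1) = 3.72 - 3.240·0.662745 = 1.573
Σt over all 4·9 pixels = 158409/2125 ≈ 74.5454118
V = pitch²·Σt = 0.63²·158409/2125 = 29.587

t(8,1)=1.573 V=29.587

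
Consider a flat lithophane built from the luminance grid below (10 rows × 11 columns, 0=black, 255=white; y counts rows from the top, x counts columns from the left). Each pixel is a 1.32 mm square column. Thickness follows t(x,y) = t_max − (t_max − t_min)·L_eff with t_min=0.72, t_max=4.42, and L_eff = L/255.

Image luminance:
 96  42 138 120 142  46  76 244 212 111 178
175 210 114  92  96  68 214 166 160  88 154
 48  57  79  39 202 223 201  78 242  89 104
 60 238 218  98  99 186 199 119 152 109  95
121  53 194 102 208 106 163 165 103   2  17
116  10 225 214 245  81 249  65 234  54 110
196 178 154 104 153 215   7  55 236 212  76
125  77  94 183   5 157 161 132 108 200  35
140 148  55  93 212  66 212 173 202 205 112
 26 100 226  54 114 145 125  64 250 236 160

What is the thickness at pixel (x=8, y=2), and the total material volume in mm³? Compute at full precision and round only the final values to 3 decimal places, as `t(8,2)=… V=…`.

t(8,2)=0.909 V=475.638

span = t_max - t_min = 4.42 - 0.72 = 3.700
L(8,2) = 242, L_eff = 242/255 = 0.949020
t(8,2) = 4.42 - 3.700·0.949020 = 0.909
Σt over all 10·11 pixels = 139219/510 ≈ 272.9784314
V = pitch²·Σt = 1.32²·139219/510 = 475.638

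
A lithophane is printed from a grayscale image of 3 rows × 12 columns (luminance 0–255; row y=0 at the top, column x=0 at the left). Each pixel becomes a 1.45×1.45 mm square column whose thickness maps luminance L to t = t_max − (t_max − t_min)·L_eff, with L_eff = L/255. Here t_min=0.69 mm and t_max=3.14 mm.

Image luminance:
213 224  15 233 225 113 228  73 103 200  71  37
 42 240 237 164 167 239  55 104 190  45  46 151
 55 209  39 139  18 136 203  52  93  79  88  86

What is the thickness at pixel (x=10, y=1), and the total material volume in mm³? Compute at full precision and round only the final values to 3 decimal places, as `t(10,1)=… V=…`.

t(10,1)=2.698 V=144.502

span = t_max - t_min = 3.14 - 0.69 = 2.450
L(10,1) = 46, L_eff = 46/255 = 0.180392
t(10,1) = 3.14 - 2.450·0.180392 = 2.698
Σt over all 3·12 pixels = 87629/1275 ≈ 68.7286275
V = pitch²·Σt = 1.45²·87629/1275 = 144.502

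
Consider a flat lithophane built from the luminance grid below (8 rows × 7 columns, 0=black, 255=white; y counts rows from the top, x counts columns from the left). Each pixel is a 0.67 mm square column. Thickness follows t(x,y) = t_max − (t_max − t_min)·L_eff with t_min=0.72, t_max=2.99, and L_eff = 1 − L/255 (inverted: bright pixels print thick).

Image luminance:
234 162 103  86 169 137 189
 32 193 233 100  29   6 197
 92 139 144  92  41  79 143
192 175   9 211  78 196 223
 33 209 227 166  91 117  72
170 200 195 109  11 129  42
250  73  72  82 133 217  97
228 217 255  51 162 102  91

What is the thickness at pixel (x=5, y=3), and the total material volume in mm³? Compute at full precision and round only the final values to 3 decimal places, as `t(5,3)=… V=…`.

t(5,3)=2.465 V=48.010

span = t_max - t_min = 2.99 - 0.72 = 2.270
L(5,3) = 196, L_eff = 1 - 196/255 = 0.231373 (inverted)
t(5,3) = 2.99 - 2.270·0.231373 = 2.465
Σt over all 8·7 pixels = 181817/1700 ≈ 106.9511765
V = pitch²·Σt = 0.67²·181817/1700 = 48.010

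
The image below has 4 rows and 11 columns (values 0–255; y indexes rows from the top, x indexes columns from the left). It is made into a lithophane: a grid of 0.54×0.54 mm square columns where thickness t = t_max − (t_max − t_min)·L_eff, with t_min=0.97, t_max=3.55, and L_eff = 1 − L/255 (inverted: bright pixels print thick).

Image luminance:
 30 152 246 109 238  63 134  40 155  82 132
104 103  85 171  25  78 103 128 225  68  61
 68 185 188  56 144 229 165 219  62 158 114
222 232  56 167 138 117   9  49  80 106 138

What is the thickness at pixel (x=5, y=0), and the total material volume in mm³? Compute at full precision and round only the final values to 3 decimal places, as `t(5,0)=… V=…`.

span = t_max - t_min = 3.55 - 0.97 = 2.580
L(5,0) = 63, L_eff = 1 - 63/255 = 0.752941 (inverted)
t(5,0) = 3.55 - 2.580·0.752941 = 1.607
Σt over all 4·11 pixels = 207526/2125 ≈ 97.6592941
V = pitch²·Σt = 0.54²·207526/2125 = 28.477

t(5,0)=1.607 V=28.477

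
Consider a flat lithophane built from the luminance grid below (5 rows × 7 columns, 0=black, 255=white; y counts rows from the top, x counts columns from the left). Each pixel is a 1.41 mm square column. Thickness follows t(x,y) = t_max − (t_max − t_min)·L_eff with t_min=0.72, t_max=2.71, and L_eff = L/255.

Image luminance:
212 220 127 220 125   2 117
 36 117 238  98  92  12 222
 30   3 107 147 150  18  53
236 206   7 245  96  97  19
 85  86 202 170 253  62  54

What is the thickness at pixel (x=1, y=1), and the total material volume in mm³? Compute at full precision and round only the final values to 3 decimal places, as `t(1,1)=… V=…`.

t(1,1)=1.797 V=123.967

span = t_max - t_min = 2.71 - 0.72 = 1.990
L(1,1) = 117, L_eff = 117/255 = 0.458824
t(1,1) = 2.71 - 1.990·0.458824 = 1.797
Σt over all 5·7 pixels = 530013/8500 ≈ 62.3544706
V = pitch²·Σt = 1.41²·530013/8500 = 123.967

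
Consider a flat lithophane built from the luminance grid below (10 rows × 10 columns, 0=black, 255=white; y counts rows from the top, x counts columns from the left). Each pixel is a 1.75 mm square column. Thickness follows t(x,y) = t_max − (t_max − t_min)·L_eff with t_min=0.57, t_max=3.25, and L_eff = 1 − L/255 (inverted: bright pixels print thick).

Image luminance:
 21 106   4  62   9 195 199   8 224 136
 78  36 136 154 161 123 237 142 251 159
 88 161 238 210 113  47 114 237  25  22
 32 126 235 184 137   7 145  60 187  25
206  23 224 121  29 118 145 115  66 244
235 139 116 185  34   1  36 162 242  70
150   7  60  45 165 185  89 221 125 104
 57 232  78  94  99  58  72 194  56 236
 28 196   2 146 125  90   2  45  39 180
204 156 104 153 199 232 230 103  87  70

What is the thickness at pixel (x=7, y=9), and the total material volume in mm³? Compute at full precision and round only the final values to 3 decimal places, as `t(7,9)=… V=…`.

span = t_max - t_min = 3.25 - 0.57 = 2.680
L(7,9) = 103, L_eff = 1 - 103/255 = 0.596078 (inverted)
t(7,9) = 3.25 - 2.680·0.596078 = 1.653
Σt over all 10·10 pixels = 390532/2125 ≈ 183.7797647
V = pitch²·Σt = 1.75²·390532/2125 = 562.826

t(7,9)=1.653 V=562.826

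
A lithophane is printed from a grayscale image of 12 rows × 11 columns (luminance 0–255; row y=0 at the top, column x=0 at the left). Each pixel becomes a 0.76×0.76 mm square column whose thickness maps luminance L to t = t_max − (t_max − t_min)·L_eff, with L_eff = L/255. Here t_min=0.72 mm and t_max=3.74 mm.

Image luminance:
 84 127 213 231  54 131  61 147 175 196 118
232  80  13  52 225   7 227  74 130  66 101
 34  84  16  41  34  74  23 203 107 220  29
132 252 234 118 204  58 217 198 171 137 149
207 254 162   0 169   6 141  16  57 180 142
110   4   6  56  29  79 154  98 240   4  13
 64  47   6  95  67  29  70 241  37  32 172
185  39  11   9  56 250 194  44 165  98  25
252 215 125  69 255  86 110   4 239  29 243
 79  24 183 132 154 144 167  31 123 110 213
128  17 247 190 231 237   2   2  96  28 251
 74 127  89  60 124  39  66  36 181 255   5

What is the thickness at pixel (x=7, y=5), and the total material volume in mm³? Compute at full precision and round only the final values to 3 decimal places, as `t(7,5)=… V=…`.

t(7,5)=2.579 V=182.445

span = t_max - t_min = 3.74 - 0.72 = 3.020
L(7,5) = 98, L_eff = 98/255 = 0.384314
t(7,5) = 3.74 - 3.020·0.384314 = 2.579
Σt over all 12·11 pixels = 2013653/6375 ≈ 315.8671373
V = pitch²·Σt = 0.76²·2013653/6375 = 182.445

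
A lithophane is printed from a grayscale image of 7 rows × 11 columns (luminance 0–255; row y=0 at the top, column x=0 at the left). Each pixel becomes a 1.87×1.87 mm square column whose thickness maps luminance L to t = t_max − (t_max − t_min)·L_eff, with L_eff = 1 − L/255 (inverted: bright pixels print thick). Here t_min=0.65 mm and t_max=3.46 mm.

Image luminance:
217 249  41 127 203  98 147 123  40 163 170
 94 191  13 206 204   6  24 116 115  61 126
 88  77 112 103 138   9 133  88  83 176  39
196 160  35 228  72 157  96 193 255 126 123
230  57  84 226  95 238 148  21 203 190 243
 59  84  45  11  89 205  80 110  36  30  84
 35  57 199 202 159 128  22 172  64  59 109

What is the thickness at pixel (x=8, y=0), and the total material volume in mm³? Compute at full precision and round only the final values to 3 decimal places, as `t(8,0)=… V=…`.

t(8,0)=1.091 V=529.344

span = t_max - t_min = 3.46 - 0.65 = 2.810
L(8,0) = 40, L_eff = 1 - 40/255 = 0.843137 (inverted)
t(8,0) = 3.46 - 2.810·0.843137 = 1.091
Σt over all 7·11 pixels = 128669/850 ≈ 151.3752941
V = pitch²·Σt = 1.87²·128669/850 = 529.344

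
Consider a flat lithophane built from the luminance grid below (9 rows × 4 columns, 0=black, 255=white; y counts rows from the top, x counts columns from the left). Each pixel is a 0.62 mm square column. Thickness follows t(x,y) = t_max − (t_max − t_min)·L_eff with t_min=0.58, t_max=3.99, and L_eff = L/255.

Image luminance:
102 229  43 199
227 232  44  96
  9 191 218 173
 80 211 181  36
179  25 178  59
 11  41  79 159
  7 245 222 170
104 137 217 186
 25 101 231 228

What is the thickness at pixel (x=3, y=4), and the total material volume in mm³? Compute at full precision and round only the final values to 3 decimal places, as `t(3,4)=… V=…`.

t(3,4)=3.201 V=30.156

span = t_max - t_min = 3.99 - 0.58 = 3.410
L(3,4) = 59, L_eff = 59/255 = 0.231373
t(3,4) = 3.99 - 3.410·0.231373 = 3.201
Σt over all 9·4 pixels = 133363/1700 ≈ 78.4488235
V = pitch²·Σt = 0.62²·133363/1700 = 30.156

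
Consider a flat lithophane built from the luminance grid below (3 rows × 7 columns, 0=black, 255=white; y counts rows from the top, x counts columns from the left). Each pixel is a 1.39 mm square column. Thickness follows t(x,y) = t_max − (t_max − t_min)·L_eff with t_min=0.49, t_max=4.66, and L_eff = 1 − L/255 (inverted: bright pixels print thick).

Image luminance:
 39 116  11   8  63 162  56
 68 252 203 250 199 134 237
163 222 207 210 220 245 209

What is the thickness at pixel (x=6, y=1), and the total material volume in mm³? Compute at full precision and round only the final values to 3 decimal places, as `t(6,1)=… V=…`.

t(6,1)=4.366 V=123.325

span = t_max - t_min = 4.66 - 0.49 = 4.170
L(6,1) = 237, L_eff = 1 - 237/255 = 0.070588 (inverted)
t(6,1) = 4.66 - 4.170·0.070588 = 4.366
Σt over all 3·7 pixels = 542551/8500 ≈ 63.8295294
V = pitch²·Σt = 1.39²·542551/8500 = 123.325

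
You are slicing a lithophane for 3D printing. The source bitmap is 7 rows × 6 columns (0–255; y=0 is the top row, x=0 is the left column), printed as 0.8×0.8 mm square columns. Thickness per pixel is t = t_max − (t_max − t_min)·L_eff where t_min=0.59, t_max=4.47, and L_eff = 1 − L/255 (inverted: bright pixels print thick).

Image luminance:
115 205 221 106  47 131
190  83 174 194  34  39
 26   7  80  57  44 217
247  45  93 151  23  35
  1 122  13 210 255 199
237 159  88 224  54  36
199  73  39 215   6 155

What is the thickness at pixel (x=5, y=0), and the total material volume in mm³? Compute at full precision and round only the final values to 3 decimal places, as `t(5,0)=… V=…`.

span = t_max - t_min = 4.47 - 0.59 = 3.880
L(5,0) = 131, L_eff = 1 - 131/255 = 0.486275 (inverted)
t(5,0) = 4.47 - 3.880·0.486275 = 2.583
Σt over all 7·6 pixels = 1256651/12750 ≈ 98.5608627
V = pitch²·Σt = 0.8²·1256651/12750 = 63.079

t(5,0)=2.583 V=63.079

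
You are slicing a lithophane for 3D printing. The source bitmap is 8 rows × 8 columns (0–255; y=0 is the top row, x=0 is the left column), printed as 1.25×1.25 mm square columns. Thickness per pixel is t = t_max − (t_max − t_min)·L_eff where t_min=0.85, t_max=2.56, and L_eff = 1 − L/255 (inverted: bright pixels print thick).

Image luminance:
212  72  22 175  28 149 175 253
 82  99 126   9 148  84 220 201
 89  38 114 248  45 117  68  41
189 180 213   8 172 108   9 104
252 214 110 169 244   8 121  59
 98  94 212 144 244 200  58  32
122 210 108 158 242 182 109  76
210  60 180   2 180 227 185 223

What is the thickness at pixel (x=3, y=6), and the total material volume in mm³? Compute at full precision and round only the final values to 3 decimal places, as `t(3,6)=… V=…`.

t(3,6)=1.910 V=174.387

span = t_max - t_min = 2.56 - 0.85 = 1.710
L(3,6) = 158, L_eff = 1 - 158/255 = 0.380392 (inverted)
t(3,6) = 2.56 - 1.710·0.380392 = 1.910
Σt over all 8·8 pixels = 948667/8500 ≈ 111.6078824
V = pitch²·Σt = 1.25²·948667/8500 = 174.387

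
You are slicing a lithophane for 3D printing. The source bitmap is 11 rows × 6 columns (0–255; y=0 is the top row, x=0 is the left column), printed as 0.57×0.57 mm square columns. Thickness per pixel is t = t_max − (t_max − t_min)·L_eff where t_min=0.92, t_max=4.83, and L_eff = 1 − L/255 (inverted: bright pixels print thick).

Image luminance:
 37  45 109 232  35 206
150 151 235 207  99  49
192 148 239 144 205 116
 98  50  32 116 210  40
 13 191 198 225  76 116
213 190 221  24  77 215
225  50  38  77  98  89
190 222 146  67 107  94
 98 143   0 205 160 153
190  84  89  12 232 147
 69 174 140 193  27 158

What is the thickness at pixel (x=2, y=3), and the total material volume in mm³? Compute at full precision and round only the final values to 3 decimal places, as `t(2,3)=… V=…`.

span = t_max - t_min = 4.83 - 0.92 = 3.910
L(2,3) = 32, L_eff = 1 - 32/255 = 0.874510 (inverted)
t(2,3) = 4.83 - 3.910·0.874510 = 1.411
Σt over all 11·6 pixels = 288443/1500 ≈ 192.2953333
V = pitch²·Σt = 0.57²·288443/1500 = 62.477

t(2,3)=1.411 V=62.477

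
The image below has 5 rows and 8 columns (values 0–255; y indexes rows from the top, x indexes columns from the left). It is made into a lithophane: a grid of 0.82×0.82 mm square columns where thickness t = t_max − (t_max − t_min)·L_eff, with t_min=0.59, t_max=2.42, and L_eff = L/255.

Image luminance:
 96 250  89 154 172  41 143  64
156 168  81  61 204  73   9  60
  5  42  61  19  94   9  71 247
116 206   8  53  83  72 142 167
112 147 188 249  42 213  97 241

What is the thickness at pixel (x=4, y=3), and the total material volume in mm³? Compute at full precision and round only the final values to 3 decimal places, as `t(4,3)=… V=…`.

t(4,3)=1.824 V=43.350

span = t_max - t_min = 2.42 - 0.59 = 1.830
L(4,3) = 83, L_eff = 83/255 = 0.325490
t(4,3) = 2.42 - 1.830·0.325490 = 1.824
Σt over all 5·8 pixels = 64.47
V = pitch²·Σt = 0.82²·64.47 = 43.350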